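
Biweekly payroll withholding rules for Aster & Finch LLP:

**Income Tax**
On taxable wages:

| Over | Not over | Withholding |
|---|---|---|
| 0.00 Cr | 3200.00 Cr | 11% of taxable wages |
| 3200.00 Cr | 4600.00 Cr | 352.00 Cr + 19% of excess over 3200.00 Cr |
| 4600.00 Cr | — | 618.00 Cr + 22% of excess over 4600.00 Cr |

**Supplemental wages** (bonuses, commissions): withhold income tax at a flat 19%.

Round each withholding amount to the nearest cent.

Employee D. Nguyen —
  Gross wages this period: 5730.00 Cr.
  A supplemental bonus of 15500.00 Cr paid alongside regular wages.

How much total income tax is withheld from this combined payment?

Income Tax: taxable = 5730.00 Cr
  618.00 Cr + 22% × (5730.00 Cr − 4600.00 Cr) = 618.00 Cr + 22% × 1130.00 Cr = 866.60 Cr
Supplemental (19% flat on bonus): 19% × 15500.00 Cr = 2945.00 Cr
Total income tax: 866.60 Cr + 2945.00 Cr = 3811.60 Cr

3811.60 Cr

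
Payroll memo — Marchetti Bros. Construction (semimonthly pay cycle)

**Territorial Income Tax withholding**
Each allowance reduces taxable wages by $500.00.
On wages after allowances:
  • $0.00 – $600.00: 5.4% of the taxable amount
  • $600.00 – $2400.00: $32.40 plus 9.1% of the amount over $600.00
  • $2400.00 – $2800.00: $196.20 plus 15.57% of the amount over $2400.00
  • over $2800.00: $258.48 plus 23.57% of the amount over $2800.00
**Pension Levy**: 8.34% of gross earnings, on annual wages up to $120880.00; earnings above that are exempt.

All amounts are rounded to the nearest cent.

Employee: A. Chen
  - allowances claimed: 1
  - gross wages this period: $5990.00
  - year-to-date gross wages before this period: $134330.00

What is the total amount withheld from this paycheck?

Territorial Income Tax: taxable = $5990.00 − 1×$500.00 = $5490.00
  $258.48 + 23.57% × ($5490.00 − $2800.00) = $258.48 + 23.57% × $2690.00 = $892.51
Pension Levy: YTD $134330.00 ≥ cap $120880.00 → $0.00
Total: $892.51 + $0.00 = $892.51

$892.51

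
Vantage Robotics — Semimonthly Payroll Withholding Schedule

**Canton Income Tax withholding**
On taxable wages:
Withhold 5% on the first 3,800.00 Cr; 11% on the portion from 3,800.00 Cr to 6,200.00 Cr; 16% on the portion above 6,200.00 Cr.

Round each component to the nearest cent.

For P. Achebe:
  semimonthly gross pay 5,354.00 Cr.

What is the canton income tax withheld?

Canton Income Tax: taxable = 5,354.00 Cr
  190.00 Cr + 11% × (5,354.00 Cr − 3,800.00 Cr) = 190.00 Cr + 11% × 1,554.00 Cr = 360.94 Cr

360.94 Cr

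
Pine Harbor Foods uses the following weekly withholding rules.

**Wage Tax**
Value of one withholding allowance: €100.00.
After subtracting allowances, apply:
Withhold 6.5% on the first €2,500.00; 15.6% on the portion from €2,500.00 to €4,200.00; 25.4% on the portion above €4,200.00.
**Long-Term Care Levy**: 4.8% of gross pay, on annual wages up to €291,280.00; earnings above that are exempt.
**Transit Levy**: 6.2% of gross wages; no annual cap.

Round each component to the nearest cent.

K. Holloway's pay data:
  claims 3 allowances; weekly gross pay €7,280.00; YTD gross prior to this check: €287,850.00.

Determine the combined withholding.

€1,749.82

Wage Tax: taxable = €7,280.00 − 3×€100.00 = €6,980.00
  €427.70 + 25.4% × (€6,980.00 − €4,200.00) = €427.70 + 25.4% × €2,780.00 = €1,133.82
Long-Term Care Levy: cap €291,280.00 − YTD €287,850.00 = €3,430.00 subject; 4.8% × €3,430.00 = €164.64
Transit Levy: 6.2% × €7,280.00 = €451.36
Total: €1,133.82 + €164.64 + €451.36 = €1,749.82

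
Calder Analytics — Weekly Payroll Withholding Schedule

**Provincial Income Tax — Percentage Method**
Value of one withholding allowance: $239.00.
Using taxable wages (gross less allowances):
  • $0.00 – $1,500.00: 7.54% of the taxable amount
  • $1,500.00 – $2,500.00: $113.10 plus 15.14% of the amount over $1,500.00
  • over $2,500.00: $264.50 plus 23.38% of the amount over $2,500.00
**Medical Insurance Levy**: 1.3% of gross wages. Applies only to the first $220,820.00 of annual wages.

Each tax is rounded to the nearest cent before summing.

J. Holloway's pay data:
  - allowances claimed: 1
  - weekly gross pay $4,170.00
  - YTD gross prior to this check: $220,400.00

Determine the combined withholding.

Provincial Income Tax: taxable = $4,170.00 − 1×$239.00 = $3,931.00
  $264.50 + 23.38% × ($3,931.00 − $2,500.00) = $264.50 + 23.38% × $1,431.00 = $599.07
Medical Insurance Levy: cap $220,820.00 − YTD $220,400.00 = $420.00 subject; 1.3% × $420.00 = $5.46
Total: $599.07 + $5.46 = $604.53

$604.53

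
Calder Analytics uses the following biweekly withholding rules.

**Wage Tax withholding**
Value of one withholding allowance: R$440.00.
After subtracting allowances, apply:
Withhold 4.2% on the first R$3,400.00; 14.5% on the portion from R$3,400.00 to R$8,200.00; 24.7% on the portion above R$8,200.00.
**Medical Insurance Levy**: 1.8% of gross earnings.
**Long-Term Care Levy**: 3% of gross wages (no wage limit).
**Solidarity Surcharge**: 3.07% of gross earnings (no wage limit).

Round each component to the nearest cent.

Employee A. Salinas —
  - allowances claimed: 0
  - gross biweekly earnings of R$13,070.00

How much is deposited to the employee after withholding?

R$9,999.70

Wage Tax: taxable = R$13,070.00
  R$838.80 + 24.7% × (R$13,070.00 − R$8,200.00) = R$838.80 + 24.7% × R$4,870.00 = R$2,041.69
Medical Insurance Levy: 1.8% × R$13,070.00 = R$235.26
Long-Term Care Levy: 3% × R$13,070.00 = R$392.10
Solidarity Surcharge: 3.07% × R$13,070.00 = R$401.25
Total withheld: R$2,041.69 + R$235.26 + R$392.10 + R$401.25 = R$3,070.30
Net pay: R$13,070.00 − R$3,070.30 = R$9,999.70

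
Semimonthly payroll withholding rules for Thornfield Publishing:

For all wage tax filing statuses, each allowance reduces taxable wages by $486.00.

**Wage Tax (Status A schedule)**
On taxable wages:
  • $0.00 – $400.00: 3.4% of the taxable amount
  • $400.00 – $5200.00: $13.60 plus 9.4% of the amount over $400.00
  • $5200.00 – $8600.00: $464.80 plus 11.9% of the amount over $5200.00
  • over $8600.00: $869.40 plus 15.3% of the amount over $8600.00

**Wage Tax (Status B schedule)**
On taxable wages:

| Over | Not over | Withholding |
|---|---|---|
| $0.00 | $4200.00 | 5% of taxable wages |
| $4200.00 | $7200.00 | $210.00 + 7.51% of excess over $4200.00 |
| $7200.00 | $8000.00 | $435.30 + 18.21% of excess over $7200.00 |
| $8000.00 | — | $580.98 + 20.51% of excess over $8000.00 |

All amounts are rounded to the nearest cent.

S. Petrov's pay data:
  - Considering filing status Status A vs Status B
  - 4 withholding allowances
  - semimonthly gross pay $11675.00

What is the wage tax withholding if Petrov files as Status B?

$936.01

Wage Tax (Status B): taxable = $11675.00 − 4×$486.00 = $9731.00
  $580.98 + 20.51% × ($9731.00 − $8000.00) = $580.98 + 20.51% × $1731.00 = $936.01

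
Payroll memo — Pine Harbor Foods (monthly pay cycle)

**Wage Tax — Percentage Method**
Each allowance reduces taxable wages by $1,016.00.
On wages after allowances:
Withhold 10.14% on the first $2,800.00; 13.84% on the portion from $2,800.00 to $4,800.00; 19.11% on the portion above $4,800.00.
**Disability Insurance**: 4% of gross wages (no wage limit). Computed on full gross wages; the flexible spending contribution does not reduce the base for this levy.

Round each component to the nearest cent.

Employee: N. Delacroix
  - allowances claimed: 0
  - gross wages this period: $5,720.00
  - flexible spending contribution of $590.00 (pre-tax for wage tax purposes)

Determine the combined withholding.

Wage Tax: taxable = $5,720.00 − $590.00 = $5,130.00
  $560.72 + 19.11% × ($5,130.00 − $4,800.00) = $560.72 + 19.11% × $330.00 = $623.78
Disability Insurance: 4% × $5,720.00 = $228.80
Total: $623.78 + $228.80 = $852.58

$852.58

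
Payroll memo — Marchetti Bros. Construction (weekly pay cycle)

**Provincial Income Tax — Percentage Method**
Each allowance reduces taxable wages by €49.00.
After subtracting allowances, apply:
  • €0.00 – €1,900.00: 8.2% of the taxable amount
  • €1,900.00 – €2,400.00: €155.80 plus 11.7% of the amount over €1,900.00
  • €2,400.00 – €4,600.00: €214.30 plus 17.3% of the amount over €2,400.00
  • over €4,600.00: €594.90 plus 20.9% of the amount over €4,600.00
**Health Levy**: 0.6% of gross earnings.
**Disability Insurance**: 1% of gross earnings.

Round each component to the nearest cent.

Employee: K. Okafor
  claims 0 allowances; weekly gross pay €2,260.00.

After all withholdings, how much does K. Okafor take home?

€2,025.92

Provincial Income Tax: taxable = €2,260.00
  €155.80 + 11.7% × (€2,260.00 − €1,900.00) = €155.80 + 11.7% × €360.00 = €197.92
Health Levy: 0.6% × €2,260.00 = €13.56
Disability Insurance: 1% × €2,260.00 = €22.60
Total withheld: €197.92 + €13.56 + €22.60 = €234.08
Net pay: €2,260.00 − €234.08 = €2,025.92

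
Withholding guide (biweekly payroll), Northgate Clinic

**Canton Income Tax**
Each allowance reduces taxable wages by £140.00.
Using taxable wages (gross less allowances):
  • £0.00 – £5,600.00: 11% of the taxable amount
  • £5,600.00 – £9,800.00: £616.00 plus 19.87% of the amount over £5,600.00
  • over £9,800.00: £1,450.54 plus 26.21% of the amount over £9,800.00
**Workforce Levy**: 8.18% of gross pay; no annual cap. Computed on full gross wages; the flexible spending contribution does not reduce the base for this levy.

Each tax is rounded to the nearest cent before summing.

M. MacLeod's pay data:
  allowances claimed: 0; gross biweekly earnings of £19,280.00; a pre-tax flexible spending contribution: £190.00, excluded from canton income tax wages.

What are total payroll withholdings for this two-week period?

Canton Income Tax: taxable = £19,280.00 − £190.00 = £19,090.00
  £1,450.54 + 26.21% × (£19,090.00 − £9,800.00) = £1,450.54 + 26.21% × £9,290.00 = £3,885.45
Workforce Levy: 8.18% × £19,280.00 = £1,577.10
Total: £3,885.45 + £1,577.10 = £5,462.55

£5,462.55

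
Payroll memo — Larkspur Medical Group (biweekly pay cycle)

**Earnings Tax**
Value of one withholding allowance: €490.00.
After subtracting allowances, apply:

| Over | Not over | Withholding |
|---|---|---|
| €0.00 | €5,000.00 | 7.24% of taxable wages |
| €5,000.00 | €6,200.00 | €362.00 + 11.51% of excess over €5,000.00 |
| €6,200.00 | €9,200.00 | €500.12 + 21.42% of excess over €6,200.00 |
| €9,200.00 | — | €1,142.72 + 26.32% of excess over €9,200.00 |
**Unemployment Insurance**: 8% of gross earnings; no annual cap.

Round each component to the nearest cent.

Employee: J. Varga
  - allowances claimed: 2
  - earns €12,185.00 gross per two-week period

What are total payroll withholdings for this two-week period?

Earnings Tax: taxable = €12,185.00 − 2×€490.00 = €11,205.00
  €1,142.72 + 26.32% × (€11,205.00 − €9,200.00) = €1,142.72 + 26.32% × €2,005.00 = €1,670.44
Unemployment Insurance: 8% × €12,185.00 = €974.80
Total: €1,670.44 + €974.80 = €2,645.24

€2,645.24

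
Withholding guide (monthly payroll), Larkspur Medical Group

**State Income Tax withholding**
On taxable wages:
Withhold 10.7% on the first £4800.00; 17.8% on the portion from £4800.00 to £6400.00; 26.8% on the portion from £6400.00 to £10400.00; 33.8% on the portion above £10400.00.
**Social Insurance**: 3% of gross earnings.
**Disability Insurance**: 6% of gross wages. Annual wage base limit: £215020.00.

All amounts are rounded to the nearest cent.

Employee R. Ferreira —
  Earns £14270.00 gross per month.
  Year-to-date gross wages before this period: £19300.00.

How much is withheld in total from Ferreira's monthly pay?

State Income Tax: taxable = £14270.00
  £1870.40 + 33.8% × (£14270.00 − £10400.00) = £1870.40 + 33.8% × £3870.00 = £3178.46
Social Insurance: 3% × £14270.00 = £428.10
Disability Insurance: 6% × £14270.00 = £856.20
Total: £3178.46 + £428.10 + £856.20 = £4462.76

£4462.76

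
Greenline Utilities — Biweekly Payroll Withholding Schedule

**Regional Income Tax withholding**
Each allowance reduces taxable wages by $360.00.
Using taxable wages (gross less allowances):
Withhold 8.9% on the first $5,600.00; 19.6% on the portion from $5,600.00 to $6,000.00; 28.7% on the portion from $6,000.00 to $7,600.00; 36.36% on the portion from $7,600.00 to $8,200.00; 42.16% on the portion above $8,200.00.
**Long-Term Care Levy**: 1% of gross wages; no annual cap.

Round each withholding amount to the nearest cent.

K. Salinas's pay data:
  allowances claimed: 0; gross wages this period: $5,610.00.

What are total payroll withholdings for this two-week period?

Regional Income Tax: taxable = $5,610.00
  $498.40 + 19.6% × ($5,610.00 − $5,600.00) = $498.40 + 19.6% × $10.00 = $500.36
Long-Term Care Levy: 1% × $5,610.00 = $56.10
Total: $500.36 + $56.10 = $556.46

$556.46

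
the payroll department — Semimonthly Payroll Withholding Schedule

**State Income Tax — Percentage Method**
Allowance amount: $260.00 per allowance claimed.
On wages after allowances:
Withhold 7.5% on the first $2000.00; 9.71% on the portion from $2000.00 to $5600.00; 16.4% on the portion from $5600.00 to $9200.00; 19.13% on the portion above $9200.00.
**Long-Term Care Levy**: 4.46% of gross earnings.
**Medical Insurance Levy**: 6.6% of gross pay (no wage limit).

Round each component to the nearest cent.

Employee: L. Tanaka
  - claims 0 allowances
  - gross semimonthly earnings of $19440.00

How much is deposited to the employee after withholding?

State Income Tax: taxable = $19440.00
  $1089.96 + 19.13% × ($19440.00 − $9200.00) = $1089.96 + 19.13% × $10240.00 = $3048.87
Long-Term Care Levy: 4.46% × $19440.00 = $867.02
Medical Insurance Levy: 6.6% × $19440.00 = $1283.04
Total withheld: $3048.87 + $867.02 + $1283.04 = $5198.93
Net pay: $19440.00 − $5198.93 = $14241.07

$14241.07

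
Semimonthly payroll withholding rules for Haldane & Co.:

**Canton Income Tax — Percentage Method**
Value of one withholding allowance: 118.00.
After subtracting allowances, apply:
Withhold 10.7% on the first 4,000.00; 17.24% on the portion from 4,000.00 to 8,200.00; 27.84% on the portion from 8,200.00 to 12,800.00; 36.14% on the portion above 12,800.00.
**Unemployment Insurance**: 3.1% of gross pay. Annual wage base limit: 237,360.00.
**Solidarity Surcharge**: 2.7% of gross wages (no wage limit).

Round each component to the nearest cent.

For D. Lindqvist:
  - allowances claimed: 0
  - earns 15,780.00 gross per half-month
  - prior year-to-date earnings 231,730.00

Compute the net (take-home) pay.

11,669.72

Canton Income Tax: taxable = 15,780.00
  2,432.72 + 36.14% × (15,780.00 − 12,800.00) = 2,432.72 + 36.14% × 2,980.00 = 3,509.69
Unemployment Insurance: cap 237,360.00 − YTD 231,730.00 = 5,630.00 subject; 3.1% × 5,630.00 = 174.53
Solidarity Surcharge: 2.7% × 15,780.00 = 426.06
Total withheld: 3,509.69 + 174.53 + 426.06 = 4,110.28
Net pay: 15,780.00 − 4,110.28 = 11,669.72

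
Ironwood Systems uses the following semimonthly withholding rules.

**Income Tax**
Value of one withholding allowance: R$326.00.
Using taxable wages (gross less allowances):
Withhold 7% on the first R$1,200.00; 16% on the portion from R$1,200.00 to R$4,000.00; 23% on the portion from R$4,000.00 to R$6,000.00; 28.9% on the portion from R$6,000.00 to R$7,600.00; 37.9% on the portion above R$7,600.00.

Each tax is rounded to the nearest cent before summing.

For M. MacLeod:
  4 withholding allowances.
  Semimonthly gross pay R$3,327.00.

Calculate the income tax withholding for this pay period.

Income Tax: taxable = R$3,327.00 − 4×R$326.00 = R$2,023.00
  R$84.00 + 16% × (R$2,023.00 − R$1,200.00) = R$84.00 + 16% × R$823.00 = R$215.68

R$215.68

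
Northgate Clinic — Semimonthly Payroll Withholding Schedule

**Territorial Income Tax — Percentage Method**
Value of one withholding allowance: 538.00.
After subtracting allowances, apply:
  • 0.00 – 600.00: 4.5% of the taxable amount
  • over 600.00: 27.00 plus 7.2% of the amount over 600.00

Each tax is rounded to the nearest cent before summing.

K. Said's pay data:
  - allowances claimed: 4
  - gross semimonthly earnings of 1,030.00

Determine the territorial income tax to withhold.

Territorial Income Tax: taxable = 1,030.00 − 4×538.00 = -1,122.00
  Taxable ≤ 0 → 0.00

0.00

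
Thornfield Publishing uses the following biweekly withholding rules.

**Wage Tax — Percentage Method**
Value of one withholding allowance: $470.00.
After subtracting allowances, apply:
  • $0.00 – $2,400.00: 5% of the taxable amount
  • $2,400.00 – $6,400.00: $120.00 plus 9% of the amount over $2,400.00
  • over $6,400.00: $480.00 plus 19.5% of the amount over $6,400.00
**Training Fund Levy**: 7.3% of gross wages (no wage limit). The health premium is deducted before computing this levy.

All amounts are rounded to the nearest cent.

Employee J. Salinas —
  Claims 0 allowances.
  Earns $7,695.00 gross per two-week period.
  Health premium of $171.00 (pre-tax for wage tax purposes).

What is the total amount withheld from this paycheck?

$1,248.43

Wage Tax: taxable = $7,695.00 − $171.00 = $7,524.00
  $480.00 + 19.5% × ($7,524.00 − $6,400.00) = $480.00 + 19.5% × $1,124.00 = $699.18
Training Fund Levy: 7.3% × $7,524.00 = $549.25
Total: $699.18 + $549.25 = $1,248.43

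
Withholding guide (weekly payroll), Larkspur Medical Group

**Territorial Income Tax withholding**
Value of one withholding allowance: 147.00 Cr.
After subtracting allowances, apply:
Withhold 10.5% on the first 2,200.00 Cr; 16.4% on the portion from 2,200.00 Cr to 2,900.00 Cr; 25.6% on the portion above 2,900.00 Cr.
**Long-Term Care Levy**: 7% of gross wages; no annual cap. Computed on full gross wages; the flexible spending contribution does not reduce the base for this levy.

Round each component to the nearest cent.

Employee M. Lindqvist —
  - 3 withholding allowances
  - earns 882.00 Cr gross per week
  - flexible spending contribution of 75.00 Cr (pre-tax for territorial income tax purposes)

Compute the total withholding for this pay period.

Territorial Income Tax: taxable = 882.00 Cr − 75.00 Cr − 3×147.00 Cr = 366.00 Cr
  10.5% × 366.00 Cr = 38.43 Cr
Long-Term Care Levy: 7% × 882.00 Cr = 61.74 Cr
Total: 38.43 Cr + 61.74 Cr = 100.17 Cr

100.17 Cr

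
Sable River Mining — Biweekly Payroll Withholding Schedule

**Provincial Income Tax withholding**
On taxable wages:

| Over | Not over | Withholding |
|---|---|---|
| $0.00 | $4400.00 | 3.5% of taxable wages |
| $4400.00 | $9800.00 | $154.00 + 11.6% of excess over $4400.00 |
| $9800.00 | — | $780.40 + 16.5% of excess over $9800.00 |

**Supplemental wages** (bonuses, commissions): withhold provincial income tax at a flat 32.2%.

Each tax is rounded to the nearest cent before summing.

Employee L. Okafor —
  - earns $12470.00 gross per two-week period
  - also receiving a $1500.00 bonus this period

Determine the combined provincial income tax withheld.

$1703.95

Provincial Income Tax: taxable = $12470.00
  $780.40 + 16.5% × ($12470.00 − $9800.00) = $780.40 + 16.5% × $2670.00 = $1220.95
Supplemental (32.2% flat on bonus): 32.2% × $1500.00 = $483.00
Total provincial income tax: $1220.95 + $483.00 = $1703.95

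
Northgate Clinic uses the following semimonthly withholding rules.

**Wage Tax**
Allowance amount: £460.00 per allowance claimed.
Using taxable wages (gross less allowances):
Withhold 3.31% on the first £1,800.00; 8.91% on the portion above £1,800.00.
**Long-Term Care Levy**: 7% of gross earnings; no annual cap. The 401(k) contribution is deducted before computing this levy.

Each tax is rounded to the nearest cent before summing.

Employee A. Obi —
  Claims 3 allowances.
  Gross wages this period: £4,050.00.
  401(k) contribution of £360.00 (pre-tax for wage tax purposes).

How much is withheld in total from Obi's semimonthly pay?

£363.32

Wage Tax: taxable = £4,050.00 − £360.00 − 3×£460.00 = £2,310.00
  £59.58 + 8.91% × (£2,310.00 − £1,800.00) = £59.58 + 8.91% × £510.00 = £105.02
Long-Term Care Levy: 7% × £3,690.00 = £258.30
Total: £105.02 + £258.30 = £363.32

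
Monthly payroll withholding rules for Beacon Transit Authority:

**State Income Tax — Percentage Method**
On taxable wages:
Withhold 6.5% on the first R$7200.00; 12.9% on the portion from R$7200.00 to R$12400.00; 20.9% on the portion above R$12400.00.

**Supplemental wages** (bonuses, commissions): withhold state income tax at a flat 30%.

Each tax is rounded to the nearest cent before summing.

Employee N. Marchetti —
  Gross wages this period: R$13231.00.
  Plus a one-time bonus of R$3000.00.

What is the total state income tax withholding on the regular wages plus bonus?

R$2212.48

State Income Tax: taxable = R$13231.00
  R$1138.80 + 20.9% × (R$13231.00 − R$12400.00) = R$1138.80 + 20.9% × R$831.00 = R$1312.48
Supplemental (30% flat on bonus): 30% × R$3000.00 = R$900.00
Total state income tax: R$1312.48 + R$900.00 = R$2212.48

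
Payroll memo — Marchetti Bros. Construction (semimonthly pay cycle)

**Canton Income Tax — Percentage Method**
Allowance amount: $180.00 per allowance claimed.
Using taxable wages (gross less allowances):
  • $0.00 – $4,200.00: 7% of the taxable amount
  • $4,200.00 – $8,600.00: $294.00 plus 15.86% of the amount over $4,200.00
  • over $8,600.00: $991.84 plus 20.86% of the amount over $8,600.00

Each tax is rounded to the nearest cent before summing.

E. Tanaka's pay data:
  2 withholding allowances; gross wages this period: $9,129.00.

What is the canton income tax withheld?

Canton Income Tax: taxable = $9,129.00 − 2×$180.00 = $8,769.00
  $991.84 + 20.86% × ($8,769.00 − $8,600.00) = $991.84 + 20.86% × $169.00 = $1,027.09

$1,027.09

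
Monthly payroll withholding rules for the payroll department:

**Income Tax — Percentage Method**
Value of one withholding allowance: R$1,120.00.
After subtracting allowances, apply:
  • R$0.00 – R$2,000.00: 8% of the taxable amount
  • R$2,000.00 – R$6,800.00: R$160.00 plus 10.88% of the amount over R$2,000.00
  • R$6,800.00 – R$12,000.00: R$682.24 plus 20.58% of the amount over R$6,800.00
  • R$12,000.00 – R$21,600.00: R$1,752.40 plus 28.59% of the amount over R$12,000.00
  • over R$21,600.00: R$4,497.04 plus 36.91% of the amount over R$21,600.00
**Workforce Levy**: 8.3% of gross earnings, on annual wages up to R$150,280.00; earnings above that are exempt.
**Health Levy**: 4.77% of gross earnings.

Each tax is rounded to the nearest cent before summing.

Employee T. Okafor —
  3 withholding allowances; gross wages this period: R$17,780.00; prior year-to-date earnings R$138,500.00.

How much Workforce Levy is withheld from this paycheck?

R$977.74

Workforce Levy: cap R$150,280.00 − YTD R$138,500.00 = R$11,780.00 subject; 8.3% × R$11,780.00 = R$977.74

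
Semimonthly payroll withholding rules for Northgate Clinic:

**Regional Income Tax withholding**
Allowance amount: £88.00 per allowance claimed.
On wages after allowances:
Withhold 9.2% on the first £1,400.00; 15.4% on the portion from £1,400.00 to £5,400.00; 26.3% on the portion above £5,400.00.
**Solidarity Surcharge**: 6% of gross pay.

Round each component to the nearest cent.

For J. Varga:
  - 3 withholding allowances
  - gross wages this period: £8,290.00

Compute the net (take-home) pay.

Regional Income Tax: taxable = £8,290.00 − 3×£88.00 = £8,026.00
  £744.80 + 26.3% × (£8,026.00 − £5,400.00) = £744.80 + 26.3% × £2,626.00 = £1,435.44
Solidarity Surcharge: 6% × £8,290.00 = £497.40
Total withheld: £1,435.44 + £497.40 = £1,932.84
Net pay: £8,290.00 − £1,932.84 = £6,357.16

£6,357.16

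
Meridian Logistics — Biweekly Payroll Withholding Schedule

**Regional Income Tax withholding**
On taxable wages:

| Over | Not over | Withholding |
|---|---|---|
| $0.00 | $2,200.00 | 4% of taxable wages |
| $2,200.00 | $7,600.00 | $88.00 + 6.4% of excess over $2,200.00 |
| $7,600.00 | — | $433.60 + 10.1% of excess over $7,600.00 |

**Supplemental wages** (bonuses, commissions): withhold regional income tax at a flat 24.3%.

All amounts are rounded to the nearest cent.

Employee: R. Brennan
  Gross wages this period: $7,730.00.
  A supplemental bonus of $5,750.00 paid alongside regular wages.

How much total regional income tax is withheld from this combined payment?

$1,843.98

Regional Income Tax: taxable = $7,730.00
  $433.60 + 10.1% × ($7,730.00 − $7,600.00) = $433.60 + 10.1% × $130.00 = $446.73
Supplemental (24.3% flat on bonus): 24.3% × $5,750.00 = $1,397.25
Total regional income tax: $446.73 + $1,397.25 = $1,843.98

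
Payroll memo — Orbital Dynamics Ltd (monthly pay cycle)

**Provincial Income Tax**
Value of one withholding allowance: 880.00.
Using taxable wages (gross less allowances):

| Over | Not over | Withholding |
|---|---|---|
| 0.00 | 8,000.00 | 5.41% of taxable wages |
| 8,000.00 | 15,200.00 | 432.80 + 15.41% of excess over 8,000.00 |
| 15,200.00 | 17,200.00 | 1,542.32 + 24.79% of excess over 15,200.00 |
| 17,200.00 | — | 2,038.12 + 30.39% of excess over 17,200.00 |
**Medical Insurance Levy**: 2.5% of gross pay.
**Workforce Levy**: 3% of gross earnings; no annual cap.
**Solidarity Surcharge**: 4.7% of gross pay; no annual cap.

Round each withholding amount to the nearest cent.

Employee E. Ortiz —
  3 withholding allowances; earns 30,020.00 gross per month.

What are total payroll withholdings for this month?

8,193.86

Provincial Income Tax: taxable = 30,020.00 − 3×880.00 = 27,380.00
  2,038.12 + 30.39% × (27,380.00 − 17,200.00) = 2,038.12 + 30.39% × 10,180.00 = 5,131.82
Medical Insurance Levy: 2.5% × 30,020.00 = 750.50
Workforce Levy: 3% × 30,020.00 = 900.60
Solidarity Surcharge: 4.7% × 30,020.00 = 1,410.94
Total: 5,131.82 + 750.50 + 900.60 + 1,410.94 = 8,193.86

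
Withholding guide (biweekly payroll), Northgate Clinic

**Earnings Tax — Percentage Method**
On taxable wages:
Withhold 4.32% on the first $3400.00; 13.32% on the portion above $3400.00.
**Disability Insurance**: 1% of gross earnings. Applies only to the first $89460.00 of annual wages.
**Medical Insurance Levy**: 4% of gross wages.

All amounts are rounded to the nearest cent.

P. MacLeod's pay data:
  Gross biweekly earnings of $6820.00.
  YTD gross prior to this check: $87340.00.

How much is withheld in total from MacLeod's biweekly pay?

$896.42

Earnings Tax: taxable = $6820.00
  $146.88 + 13.32% × ($6820.00 − $3400.00) = $146.88 + 13.32% × $3420.00 = $602.42
Disability Insurance: cap $89460.00 − YTD $87340.00 = $2120.00 subject; 1% × $2120.00 = $21.20
Medical Insurance Levy: 4% × $6820.00 = $272.80
Total: $602.42 + $21.20 + $272.80 = $896.42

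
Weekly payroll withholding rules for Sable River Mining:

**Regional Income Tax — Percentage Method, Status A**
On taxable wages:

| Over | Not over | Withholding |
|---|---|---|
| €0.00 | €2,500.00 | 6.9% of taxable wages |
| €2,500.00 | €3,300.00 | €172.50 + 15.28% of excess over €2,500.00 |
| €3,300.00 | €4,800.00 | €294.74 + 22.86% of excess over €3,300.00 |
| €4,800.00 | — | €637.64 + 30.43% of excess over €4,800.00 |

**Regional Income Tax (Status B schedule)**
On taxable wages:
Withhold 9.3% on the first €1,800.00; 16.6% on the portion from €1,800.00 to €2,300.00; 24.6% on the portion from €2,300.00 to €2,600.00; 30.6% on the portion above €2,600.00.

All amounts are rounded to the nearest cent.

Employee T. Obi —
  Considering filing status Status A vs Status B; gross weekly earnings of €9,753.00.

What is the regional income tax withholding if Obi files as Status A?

€2,144.84

Regional Income Tax (Status A): taxable = €9,753.00
  €637.64 + 30.43% × (€9,753.00 − €4,800.00) = €637.64 + 30.43% × €4,953.00 = €2,144.84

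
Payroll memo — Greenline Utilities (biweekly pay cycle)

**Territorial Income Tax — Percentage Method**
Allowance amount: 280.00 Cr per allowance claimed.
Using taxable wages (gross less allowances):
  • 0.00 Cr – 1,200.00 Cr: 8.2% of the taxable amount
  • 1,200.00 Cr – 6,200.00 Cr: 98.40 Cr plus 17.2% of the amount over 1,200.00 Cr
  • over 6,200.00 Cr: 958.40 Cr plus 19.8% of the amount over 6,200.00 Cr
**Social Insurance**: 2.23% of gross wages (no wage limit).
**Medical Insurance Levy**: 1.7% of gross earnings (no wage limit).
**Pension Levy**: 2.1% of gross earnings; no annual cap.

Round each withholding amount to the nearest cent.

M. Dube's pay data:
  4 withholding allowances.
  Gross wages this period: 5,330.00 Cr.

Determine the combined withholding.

937.52 Cr

Territorial Income Tax: taxable = 5,330.00 Cr − 4×280.00 Cr = 4,210.00 Cr
  98.40 Cr + 17.2% × (4,210.00 Cr − 1,200.00 Cr) = 98.40 Cr + 17.2% × 3,010.00 Cr = 616.12 Cr
Social Insurance: 2.23% × 5,330.00 Cr = 118.86 Cr
Medical Insurance Levy: 1.7% × 5,330.00 Cr = 90.61 Cr
Pension Levy: 2.1% × 5,330.00 Cr = 111.93 Cr
Total: 616.12 Cr + 118.86 Cr + 90.61 Cr + 111.93 Cr = 937.52 Cr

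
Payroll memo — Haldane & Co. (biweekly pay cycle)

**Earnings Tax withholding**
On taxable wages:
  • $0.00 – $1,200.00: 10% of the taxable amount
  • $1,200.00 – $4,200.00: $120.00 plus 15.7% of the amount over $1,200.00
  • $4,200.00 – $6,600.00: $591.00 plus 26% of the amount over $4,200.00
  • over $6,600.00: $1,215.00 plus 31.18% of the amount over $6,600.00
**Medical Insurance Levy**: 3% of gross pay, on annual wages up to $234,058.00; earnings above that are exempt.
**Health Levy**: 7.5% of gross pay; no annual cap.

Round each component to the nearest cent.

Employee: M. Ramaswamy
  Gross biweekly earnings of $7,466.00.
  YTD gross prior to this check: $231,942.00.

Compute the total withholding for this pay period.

Earnings Tax: taxable = $7,466.00
  $1,215.00 + 31.18% × ($7,466.00 − $6,600.00) = $1,215.00 + 31.18% × $866.00 = $1,485.02
Medical Insurance Levy: cap $234,058.00 − YTD $231,942.00 = $2,116.00 subject; 3% × $2,116.00 = $63.48
Health Levy: 7.5% × $7,466.00 = $559.95
Total: $1,485.02 + $63.48 + $559.95 = $2,108.45

$2,108.45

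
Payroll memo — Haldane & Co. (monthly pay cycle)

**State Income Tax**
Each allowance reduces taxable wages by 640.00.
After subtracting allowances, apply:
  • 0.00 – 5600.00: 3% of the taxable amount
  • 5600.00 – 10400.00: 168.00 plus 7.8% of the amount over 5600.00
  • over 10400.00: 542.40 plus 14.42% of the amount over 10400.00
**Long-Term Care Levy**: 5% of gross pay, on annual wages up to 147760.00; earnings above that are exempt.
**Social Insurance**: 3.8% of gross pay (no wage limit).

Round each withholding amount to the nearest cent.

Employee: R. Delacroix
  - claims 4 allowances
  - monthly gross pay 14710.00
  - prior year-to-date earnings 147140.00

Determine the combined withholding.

1384.73

State Income Tax: taxable = 14710.00 − 4×640.00 = 12150.00
  542.40 + 14.42% × (12150.00 − 10400.00) = 542.40 + 14.42% × 1750.00 = 794.75
Long-Term Care Levy: cap 147760.00 − YTD 147140.00 = 620.00 subject; 5% × 620.00 = 31.00
Social Insurance: 3.8% × 14710.00 = 558.98
Total: 794.75 + 31.00 + 558.98 = 1384.73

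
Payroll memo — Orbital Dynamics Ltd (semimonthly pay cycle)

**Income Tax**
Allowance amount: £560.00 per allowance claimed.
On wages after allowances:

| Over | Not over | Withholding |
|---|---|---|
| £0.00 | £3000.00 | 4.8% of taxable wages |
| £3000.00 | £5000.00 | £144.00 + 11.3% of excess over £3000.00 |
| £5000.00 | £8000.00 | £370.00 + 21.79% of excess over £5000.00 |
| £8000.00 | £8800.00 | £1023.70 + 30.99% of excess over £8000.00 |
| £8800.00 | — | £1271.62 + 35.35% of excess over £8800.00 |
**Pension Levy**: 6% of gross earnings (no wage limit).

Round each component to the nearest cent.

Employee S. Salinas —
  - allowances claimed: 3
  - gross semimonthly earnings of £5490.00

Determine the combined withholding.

Income Tax: taxable = £5490.00 − 3×£560.00 = £3810.00
  £144.00 + 11.3% × (£3810.00 − £3000.00) = £144.00 + 11.3% × £810.00 = £235.53
Pension Levy: 6% × £5490.00 = £329.40
Total: £235.53 + £329.40 = £564.93

£564.93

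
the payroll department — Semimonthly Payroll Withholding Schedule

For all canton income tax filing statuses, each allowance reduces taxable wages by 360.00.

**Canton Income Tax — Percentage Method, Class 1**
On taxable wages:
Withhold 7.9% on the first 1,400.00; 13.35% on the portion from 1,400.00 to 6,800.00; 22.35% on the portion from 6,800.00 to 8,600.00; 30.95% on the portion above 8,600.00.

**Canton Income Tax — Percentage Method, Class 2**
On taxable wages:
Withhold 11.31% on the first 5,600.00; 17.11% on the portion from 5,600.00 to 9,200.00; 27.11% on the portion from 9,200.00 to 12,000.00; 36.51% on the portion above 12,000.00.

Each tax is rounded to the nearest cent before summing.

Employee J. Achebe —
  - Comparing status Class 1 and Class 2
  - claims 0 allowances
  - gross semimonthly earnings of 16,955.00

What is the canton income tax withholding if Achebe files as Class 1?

3,819.67

Canton Income Tax (Class 1): taxable = 16,955.00
  1,233.80 + 30.95% × (16,955.00 − 8,600.00) = 1,233.80 + 30.95% × 8,355.00 = 3,819.67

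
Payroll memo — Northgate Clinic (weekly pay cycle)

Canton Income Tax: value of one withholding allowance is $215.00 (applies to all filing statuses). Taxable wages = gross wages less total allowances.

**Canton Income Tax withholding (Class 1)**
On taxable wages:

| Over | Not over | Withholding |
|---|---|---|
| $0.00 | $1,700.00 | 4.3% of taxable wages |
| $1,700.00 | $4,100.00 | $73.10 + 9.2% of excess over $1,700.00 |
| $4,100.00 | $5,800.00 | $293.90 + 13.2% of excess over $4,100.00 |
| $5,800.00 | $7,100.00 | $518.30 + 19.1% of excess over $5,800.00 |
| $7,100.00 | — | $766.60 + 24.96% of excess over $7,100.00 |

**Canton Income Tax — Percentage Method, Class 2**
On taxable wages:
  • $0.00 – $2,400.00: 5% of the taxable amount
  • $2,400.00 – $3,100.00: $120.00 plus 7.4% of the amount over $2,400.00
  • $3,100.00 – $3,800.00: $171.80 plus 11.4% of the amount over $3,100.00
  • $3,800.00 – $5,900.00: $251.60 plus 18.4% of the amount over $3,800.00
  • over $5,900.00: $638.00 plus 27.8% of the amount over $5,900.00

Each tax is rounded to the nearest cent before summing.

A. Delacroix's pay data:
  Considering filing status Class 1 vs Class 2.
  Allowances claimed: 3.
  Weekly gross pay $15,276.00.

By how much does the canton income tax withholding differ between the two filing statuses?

Canton Income Tax (Class 1): taxable = $15,276.00 − 3×$215.00 = $14,631.00
  $766.60 + 24.96% × ($14,631.00 − $7,100.00) = $766.60 + 24.96% × $7,531.00 = $2,646.34
Canton Income Tax (Class 2): taxable = $15,276.00 − 3×$215.00 = $14,631.00
  $638.00 + 27.8% × ($14,631.00 − $5,900.00) = $638.00 + 27.8% × $8,731.00 = $3,065.22
Difference: |$2,646.34 − $3,065.22| = $418.88 (higher under Class 2)

$418.88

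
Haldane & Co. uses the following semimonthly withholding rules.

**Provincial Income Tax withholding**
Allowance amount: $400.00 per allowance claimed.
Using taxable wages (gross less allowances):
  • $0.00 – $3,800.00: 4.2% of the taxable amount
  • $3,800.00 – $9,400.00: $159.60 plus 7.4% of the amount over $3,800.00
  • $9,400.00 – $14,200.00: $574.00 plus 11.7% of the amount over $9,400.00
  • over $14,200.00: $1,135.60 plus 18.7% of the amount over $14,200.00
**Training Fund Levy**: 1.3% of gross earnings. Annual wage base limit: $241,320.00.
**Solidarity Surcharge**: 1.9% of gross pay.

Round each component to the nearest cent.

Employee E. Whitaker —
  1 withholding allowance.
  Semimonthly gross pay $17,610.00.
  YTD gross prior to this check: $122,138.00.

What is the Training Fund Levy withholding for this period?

Training Fund Levy: 1.3% × $17,610.00 = $228.93

$228.93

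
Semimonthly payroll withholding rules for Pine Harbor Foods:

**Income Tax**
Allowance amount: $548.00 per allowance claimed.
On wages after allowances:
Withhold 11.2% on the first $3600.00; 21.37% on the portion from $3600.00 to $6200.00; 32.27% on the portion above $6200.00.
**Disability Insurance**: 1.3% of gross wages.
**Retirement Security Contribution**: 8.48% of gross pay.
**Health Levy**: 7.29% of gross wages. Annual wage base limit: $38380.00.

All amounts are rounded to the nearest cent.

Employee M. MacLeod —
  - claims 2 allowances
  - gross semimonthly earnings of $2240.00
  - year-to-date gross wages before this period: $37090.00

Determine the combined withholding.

$441.24

Income Tax: taxable = $2240.00 − 2×$548.00 = $1144.00
  11.2% × $1144.00 = $128.13
Disability Insurance: 1.3% × $2240.00 = $29.12
Retirement Security Contribution: 8.48% × $2240.00 = $189.95
Health Levy: cap $38380.00 − YTD $37090.00 = $1290.00 subject; 7.29% × $1290.00 = $94.04
Total: $128.13 + $29.12 + $189.95 + $94.04 = $441.24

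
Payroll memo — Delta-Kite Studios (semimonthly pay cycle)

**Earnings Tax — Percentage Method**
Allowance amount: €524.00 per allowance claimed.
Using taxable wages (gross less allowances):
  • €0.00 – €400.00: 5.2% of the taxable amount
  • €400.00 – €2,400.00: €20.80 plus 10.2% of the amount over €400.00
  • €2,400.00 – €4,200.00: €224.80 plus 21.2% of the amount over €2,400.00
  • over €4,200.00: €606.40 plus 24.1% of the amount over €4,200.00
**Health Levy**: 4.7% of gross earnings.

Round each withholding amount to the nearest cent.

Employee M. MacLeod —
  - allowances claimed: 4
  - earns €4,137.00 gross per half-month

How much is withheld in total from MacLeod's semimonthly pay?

Earnings Tax: taxable = €4,137.00 − 4×€524.00 = €2,041.00
  €20.80 + 10.2% × (€2,041.00 − €400.00) = €20.80 + 10.2% × €1,641.00 = €188.18
Health Levy: 4.7% × €4,137.00 = €194.44
Total: €188.18 + €194.44 = €382.62

€382.62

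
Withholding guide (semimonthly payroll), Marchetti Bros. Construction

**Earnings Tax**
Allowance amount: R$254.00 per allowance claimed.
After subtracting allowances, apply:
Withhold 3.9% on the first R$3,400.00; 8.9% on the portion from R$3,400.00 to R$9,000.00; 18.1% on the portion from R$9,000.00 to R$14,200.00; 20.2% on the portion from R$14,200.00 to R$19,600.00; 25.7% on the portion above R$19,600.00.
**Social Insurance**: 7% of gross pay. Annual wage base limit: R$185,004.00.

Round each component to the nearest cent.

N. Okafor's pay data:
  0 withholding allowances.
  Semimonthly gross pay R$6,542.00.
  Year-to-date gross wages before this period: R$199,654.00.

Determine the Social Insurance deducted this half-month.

Social Insurance: YTD R$199,654.00 ≥ cap R$185,004.00 → R$0.00

R$0.00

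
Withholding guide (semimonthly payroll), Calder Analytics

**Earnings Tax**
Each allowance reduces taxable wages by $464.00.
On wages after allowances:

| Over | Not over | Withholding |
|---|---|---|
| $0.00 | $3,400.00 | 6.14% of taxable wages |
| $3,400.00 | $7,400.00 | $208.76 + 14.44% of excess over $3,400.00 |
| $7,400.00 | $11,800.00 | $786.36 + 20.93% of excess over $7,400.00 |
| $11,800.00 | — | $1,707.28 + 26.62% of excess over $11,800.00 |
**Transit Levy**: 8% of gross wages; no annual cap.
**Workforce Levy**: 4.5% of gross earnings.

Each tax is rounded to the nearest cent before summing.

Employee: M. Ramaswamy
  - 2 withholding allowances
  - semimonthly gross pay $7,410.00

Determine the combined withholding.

Earnings Tax: taxable = $7,410.00 − 2×$464.00 = $6,482.00
  $208.76 + 14.44% × ($6,482.00 − $3,400.00) = $208.76 + 14.44% × $3,082.00 = $653.80
Transit Levy: 8% × $7,410.00 = $592.80
Workforce Levy: 4.5% × $7,410.00 = $333.45
Total: $653.80 + $592.80 + $333.45 = $1,580.05

$1,580.05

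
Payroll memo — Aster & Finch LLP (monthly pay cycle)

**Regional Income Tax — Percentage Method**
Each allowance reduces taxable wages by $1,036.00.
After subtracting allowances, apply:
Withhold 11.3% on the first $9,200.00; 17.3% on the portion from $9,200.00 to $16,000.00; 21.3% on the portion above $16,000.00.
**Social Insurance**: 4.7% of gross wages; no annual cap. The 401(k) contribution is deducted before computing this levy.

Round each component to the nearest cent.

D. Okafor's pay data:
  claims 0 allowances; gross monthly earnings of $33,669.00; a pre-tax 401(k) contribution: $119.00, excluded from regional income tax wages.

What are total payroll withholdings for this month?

Regional Income Tax: taxable = $33,669.00 − $119.00 = $33,550.00
  $2,216.00 + 21.3% × ($33,550.00 − $16,000.00) = $2,216.00 + 21.3% × $17,550.00 = $5,954.15
Social Insurance: 4.7% × $33,550.00 = $1,576.85
Total: $5,954.15 + $1,576.85 = $7,531.00

$7,531.00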